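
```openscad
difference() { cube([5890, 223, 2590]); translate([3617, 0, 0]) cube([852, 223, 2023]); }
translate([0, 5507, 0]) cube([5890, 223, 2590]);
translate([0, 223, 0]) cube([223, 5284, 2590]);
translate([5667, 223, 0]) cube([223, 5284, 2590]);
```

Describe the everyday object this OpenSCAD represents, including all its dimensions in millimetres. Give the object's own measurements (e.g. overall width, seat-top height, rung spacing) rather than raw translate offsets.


A single room: four walls, each 2590 mm tall and 223 mm thick, enclosing an outside footprint 5890×5730 mm (x × y), no floor or roof. The front and back walls (−y and +y sides) run the full x-width; the side walls fit between their inner faces. A door opening 852 mm wide and 2023 mm tall is cut through the front wall from the floor up, its −x edge 3617 mm from the wall's −x end.


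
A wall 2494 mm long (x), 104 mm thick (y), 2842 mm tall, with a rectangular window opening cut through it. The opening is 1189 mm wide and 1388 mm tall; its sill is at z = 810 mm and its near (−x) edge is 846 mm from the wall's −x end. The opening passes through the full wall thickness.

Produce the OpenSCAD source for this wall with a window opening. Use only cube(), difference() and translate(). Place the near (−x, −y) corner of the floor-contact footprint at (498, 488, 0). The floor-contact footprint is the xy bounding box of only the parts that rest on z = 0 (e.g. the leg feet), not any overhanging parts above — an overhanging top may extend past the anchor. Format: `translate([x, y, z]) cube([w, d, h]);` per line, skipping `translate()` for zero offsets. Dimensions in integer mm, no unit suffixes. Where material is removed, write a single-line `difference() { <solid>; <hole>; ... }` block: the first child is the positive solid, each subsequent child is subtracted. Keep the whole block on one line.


difference() { translate([498, 488, 0]) cube([2494, 104, 2842]); translate([1344, 488, 810]) cube([1189, 104, 1388]); }


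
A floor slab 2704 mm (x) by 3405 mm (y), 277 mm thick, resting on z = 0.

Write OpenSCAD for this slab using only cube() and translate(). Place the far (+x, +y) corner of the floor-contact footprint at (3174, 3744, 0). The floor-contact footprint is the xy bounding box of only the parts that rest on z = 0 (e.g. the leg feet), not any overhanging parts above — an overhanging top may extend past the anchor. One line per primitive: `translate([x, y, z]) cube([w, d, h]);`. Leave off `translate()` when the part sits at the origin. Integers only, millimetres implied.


translate([470, 339, 0]) cube([2704, 3405, 277]);


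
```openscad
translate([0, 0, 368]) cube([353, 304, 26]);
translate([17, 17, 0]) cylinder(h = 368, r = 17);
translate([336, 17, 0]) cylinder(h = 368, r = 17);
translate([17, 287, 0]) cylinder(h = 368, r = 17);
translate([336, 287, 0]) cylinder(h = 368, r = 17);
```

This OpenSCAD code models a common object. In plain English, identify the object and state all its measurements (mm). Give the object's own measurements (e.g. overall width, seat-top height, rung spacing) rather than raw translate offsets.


A simple wooden stool: a rectangular seat 353 mm (x) by 304 mm (y), 26 mm thick, top face at z = 394 mm, on four round legs, each 34 mm in diameter. The legs rest on z = 0, each leg's axis is inset half a diameter from the nearest pair of seat edges (so the leg's bounding box is flush with the corner).


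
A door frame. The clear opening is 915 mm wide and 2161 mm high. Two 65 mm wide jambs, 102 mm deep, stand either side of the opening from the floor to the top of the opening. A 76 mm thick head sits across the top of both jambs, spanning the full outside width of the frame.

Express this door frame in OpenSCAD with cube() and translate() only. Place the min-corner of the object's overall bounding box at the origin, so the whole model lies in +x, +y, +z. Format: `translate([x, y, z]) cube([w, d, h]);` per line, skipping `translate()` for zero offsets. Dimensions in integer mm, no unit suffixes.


cube([65, 102, 2161]);
translate([980, 0, 0]) cube([65, 102, 2161]);
translate([0, 0, 2161]) cube([1045, 102, 76]);


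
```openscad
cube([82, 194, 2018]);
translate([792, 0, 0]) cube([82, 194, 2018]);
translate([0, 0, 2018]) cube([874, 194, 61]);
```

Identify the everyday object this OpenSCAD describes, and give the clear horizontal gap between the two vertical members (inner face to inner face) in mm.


A door frame. The clear opening width is 710 mm.

Two 2018 mm tall posts with a header on top — a door frame. The left jamb is 82 mm wide at x = 0; the right jamb starts at x = 792. The clear opening is 792 − 82 = 710 mm.


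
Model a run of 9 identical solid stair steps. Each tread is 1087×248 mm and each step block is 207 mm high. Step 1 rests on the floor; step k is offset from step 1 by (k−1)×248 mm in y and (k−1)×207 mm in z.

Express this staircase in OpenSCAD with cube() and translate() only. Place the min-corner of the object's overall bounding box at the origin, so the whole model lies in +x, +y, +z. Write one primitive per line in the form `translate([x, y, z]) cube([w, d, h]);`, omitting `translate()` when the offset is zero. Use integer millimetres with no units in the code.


cube([1087, 248, 207]);
translate([0, 248, 207]) cube([1087, 248, 207]);
translate([0, 496, 414]) cube([1087, 248, 207]);
translate([0, 744, 621]) cube([1087, 248, 207]);
translate([0, 992, 828]) cube([1087, 248, 207]);
translate([0, 1240, 1035]) cube([1087, 248, 207]);
translate([0, 1488, 1242]) cube([1087, 248, 207]);
translate([0, 1736, 1449]) cube([1087, 248, 207]);
translate([0, 1984, 1656]) cube([1087, 248, 207]);


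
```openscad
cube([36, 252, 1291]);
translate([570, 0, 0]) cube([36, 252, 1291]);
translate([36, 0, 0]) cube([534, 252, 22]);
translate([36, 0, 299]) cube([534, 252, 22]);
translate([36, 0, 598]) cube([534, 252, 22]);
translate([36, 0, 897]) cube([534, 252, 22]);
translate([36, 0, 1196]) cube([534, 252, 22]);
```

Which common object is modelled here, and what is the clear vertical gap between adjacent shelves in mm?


A bookshelf. The clear shelf gap is 277 mm.

Two tall side panels with 5 horizontal boards between them — a bookshelf. The first two shelf undersides are at z = 0 and z = 299; with shelf thickness 22, the clear gap is 299 − 0 − 22 = 277 mm.


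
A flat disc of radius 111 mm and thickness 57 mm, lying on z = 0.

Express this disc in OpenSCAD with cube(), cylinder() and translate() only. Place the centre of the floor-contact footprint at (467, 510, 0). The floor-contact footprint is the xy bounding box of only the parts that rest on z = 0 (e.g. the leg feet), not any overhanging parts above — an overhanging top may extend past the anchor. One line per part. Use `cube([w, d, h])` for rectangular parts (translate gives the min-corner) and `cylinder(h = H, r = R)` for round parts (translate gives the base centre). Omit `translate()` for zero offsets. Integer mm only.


translate([467, 510, 0]) cylinder(h = 57, r = 111);


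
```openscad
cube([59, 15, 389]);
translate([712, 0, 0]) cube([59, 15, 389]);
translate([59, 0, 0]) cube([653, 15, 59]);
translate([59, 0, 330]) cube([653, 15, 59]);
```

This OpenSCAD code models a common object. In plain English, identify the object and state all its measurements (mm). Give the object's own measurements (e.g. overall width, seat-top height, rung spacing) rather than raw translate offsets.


A rectangular picture frame lying in the x–z plane (depth along y). The opening is 653 mm wide (x) by 271 mm tall (z), surrounded by a border 59 mm wide on all four sides. The frame is 15 mm deep and is made of two full-height vertical stiles with two horizontal rails fitted between them.


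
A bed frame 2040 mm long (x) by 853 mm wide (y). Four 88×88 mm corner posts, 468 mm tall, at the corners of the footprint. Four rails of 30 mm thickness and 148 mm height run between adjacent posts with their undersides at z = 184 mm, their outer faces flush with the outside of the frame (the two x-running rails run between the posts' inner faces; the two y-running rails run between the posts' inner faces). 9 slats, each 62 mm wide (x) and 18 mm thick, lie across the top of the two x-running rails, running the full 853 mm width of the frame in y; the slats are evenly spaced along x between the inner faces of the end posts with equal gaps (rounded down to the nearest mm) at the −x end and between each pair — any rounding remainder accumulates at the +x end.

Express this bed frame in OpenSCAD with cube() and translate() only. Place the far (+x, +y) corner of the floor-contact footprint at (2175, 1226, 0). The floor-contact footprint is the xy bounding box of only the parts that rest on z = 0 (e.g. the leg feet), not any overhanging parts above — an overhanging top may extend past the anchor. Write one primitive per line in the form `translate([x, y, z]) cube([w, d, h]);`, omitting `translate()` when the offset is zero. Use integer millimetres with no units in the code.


translate([135, 373, 0]) cube([88, 88, 468]);
translate([135, 1138, 0]) cube([88, 88, 468]);
translate([2087, 373, 0]) cube([88, 88, 468]);
translate([2087, 1138, 0]) cube([88, 88, 468]);
translate([223, 373, 184]) cube([1864, 30, 148]);
translate([223, 1196, 184]) cube([1864, 30, 148]);
translate([135, 461, 184]) cube([30, 677, 148]);
translate([2145, 461, 184]) cube([30, 677, 148]);
translate([353, 373, 332]) cube([62, 853, 18]);
translate([545, 373, 332]) cube([62, 853, 18]);
translate([737, 373, 332]) cube([62, 853, 18]);
translate([929, 373, 332]) cube([62, 853, 18]);
translate([1121, 373, 332]) cube([62, 853, 18]);
translate([1313, 373, 332]) cube([62, 853, 18]);
translate([1505, 373, 332]) cube([62, 853, 18]);
translate([1697, 373, 332]) cube([62, 853, 18]);
translate([1889, 373, 332]) cube([62, 853, 18]);


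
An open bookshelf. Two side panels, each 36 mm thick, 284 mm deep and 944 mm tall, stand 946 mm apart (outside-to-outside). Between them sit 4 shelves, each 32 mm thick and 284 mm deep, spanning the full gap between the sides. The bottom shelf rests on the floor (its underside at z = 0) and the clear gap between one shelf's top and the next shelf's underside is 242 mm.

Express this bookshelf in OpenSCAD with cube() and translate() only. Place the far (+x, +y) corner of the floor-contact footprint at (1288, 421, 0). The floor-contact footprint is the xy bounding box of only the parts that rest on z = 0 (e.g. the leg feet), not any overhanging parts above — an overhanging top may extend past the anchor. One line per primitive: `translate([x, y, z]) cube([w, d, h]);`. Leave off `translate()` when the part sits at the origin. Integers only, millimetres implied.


translate([342, 137, 0]) cube([36, 284, 944]);
translate([1252, 137, 0]) cube([36, 284, 944]);
translate([378, 137, 0]) cube([874, 284, 32]);
translate([378, 137, 274]) cube([874, 284, 32]);
translate([378, 137, 548]) cube([874, 284, 32]);
translate([378, 137, 822]) cube([874, 284, 32]);


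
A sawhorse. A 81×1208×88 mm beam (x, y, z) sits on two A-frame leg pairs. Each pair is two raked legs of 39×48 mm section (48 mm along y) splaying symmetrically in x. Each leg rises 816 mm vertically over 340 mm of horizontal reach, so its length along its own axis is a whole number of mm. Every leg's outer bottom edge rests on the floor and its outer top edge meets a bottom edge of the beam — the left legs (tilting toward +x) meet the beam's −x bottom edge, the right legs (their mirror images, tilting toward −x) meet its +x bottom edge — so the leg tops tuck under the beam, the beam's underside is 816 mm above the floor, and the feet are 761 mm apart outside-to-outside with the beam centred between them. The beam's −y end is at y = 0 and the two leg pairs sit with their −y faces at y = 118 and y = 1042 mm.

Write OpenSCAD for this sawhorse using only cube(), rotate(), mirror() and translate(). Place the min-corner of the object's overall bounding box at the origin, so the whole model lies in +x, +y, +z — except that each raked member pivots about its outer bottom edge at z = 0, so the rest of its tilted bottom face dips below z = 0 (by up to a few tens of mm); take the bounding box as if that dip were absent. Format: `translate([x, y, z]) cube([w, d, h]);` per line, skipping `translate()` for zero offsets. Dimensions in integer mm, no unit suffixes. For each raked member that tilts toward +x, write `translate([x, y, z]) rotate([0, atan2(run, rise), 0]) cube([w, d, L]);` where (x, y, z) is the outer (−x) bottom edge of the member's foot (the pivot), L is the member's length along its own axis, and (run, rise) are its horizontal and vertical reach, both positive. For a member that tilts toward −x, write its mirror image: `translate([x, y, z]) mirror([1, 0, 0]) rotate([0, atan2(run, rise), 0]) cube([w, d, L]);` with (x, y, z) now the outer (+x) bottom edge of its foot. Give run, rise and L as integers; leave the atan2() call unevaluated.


translate([340, 0, 816]) cube([81, 1208, 88]);
translate([0, 118, 0]) rotate([0, atan2(340, 816), 0]) cube([39, 48, 884]);
translate([761, 118, 0]) mirror([1, 0, 0]) rotate([0, atan2(340, 816), 0]) cube([39, 48, 884]);
translate([0, 1042, 0]) rotate([0, atan2(340, 816), 0]) cube([39, 48, 884]);
translate([761, 1042, 0]) mirror([1, 0, 0]) rotate([0, atan2(340, 816), 0]) cube([39, 48, 884]);


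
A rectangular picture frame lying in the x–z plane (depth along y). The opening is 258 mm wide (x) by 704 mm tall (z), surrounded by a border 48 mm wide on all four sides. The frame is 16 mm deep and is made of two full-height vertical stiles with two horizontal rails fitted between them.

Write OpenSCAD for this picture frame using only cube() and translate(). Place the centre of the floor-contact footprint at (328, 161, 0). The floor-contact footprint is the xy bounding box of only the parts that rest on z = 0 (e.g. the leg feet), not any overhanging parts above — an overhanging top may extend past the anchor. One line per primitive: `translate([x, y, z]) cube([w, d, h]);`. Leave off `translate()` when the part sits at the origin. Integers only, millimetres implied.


translate([151, 153, 0]) cube([48, 16, 800]);
translate([457, 153, 0]) cube([48, 16, 800]);
translate([199, 153, 0]) cube([258, 16, 48]);
translate([199, 153, 752]) cube([258, 16, 48]);


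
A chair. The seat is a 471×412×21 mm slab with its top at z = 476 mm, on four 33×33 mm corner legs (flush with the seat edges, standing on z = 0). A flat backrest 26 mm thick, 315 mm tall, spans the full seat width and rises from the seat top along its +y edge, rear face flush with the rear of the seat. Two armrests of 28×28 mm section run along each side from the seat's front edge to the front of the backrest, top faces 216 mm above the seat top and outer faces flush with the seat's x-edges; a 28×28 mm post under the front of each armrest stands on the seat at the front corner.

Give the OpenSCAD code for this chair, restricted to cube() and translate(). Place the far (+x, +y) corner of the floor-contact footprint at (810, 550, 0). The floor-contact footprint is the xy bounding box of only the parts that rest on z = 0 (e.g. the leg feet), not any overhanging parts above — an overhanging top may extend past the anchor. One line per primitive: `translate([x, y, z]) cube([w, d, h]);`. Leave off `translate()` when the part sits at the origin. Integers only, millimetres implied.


translate([339, 138, 455]) cube([471, 412, 21]);
translate([339, 138, 0]) cube([33, 33, 455]);
translate([777, 138, 0]) cube([33, 33, 455]);
translate([339, 517, 0]) cube([33, 33, 455]);
translate([777, 517, 0]) cube([33, 33, 455]);
translate([339, 524, 476]) cube([471, 26, 315]);
translate([339, 138, 664]) cube([28, 386, 28]);
translate([782, 138, 664]) cube([28, 386, 28]);
translate([339, 138, 476]) cube([28, 28, 188]);
translate([782, 138, 476]) cube([28, 28, 188]);


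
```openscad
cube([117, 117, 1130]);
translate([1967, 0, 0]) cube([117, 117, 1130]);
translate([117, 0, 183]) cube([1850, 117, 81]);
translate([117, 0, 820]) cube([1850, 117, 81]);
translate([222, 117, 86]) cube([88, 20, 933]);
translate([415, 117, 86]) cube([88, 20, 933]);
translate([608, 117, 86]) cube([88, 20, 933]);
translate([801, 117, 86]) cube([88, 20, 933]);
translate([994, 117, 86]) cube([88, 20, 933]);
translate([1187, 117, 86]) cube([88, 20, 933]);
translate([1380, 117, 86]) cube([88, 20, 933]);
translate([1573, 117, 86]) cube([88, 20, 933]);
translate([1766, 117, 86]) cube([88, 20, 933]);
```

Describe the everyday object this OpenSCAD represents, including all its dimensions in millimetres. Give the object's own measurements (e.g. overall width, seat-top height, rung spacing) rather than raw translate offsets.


A fence section. Two 117×117 mm posts, 1130 mm tall, stand on the floor with a clear span of 1850 mm between their inner faces. Two horizontal rails of 117×81 mm section span the gap between the posts with their undersides at z = 183 mm and z = 820 mm, flush with the posts' −y face. 9 pickets, each 88 mm wide, 20 mm thick and 933 mm tall, are fixed to the +y face of the rails with their bottoms at z = 86 mm, spaced across the span with a 105 mm gap after the −x post and between neighbouring pickets, with 113 mm left before the +x post.


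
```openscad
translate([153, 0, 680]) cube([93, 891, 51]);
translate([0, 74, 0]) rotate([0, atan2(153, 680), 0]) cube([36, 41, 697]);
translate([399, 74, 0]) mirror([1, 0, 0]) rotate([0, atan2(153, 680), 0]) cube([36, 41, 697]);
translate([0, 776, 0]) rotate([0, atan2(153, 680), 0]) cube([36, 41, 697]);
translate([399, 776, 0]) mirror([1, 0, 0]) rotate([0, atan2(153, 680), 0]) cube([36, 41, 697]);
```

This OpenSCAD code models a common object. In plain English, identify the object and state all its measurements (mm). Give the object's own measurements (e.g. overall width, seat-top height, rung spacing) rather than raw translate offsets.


A sawhorse. A 93×891×51 mm beam (x, y, z) sits on two A-frame leg pairs. Each pair is two raked legs of 36×41 mm section (41 mm along y) splaying symmetrically in x. Each leg rises 680 mm vertically over 153 mm of horizontal reach and is 697 mm long along its own axis. Every leg's outer bottom edge rests on the floor and its outer top edge meets a bottom edge of the beam — the left legs (tilting toward +x) meet the beam's −x bottom edge, the right legs (their mirror images, tilting toward −x) meet its +x bottom edge — so the leg tops tuck under the beam, the beam's underside is 680 mm above the floor, and the feet are 399 mm apart outside-to-outside with the beam centred between them. The two leg pairs are set in 74 mm from either end of the beam.


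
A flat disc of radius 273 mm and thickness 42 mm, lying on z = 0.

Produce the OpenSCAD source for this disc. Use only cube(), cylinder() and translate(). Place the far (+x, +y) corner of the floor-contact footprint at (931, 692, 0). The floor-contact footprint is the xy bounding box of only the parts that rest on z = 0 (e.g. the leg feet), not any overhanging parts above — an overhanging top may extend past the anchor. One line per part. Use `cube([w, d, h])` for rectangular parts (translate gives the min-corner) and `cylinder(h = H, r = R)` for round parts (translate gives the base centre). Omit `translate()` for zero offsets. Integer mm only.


translate([658, 419, 0]) cylinder(h = 42, r = 273);


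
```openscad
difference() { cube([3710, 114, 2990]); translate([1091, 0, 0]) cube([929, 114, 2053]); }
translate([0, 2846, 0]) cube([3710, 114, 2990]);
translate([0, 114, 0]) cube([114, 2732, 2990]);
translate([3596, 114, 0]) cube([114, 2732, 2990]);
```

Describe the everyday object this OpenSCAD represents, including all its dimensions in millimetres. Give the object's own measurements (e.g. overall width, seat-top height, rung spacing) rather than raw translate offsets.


A single room: four walls, each 2990 mm tall and 114 mm thick, enclosing an outside footprint 3710×2960 mm (x × y), no floor or roof. The front and back walls (−y and +y sides) run the full x-width; the side walls fit between their inner faces. A door opening 929 mm wide and 2053 mm tall is cut through the front wall from the floor up, its −x edge 1091 mm from the wall's −x end.


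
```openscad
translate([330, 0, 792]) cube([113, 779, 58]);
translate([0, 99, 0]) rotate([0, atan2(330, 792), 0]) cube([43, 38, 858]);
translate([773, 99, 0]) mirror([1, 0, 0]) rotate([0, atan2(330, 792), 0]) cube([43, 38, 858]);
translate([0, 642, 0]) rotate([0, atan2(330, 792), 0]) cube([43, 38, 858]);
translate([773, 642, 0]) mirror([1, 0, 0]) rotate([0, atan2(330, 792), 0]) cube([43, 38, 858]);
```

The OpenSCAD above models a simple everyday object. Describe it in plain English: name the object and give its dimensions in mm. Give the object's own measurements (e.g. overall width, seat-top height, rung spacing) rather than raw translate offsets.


A sawhorse. A 113×779×58 mm beam (x, y, z) sits on two A-frame leg pairs. Each pair is two raked legs of 43×38 mm section (38 mm along y) splaying symmetrically in x. Each leg rises 792 mm vertically over 330 mm of horizontal reach and is 858 mm long along its own axis. Every leg's outer bottom edge rests on the floor and its outer top edge meets a bottom edge of the beam — the left legs (tilting toward +x) meet the beam's −x bottom edge, the right legs (their mirror images, tilting toward −x) meet its +x bottom edge — so the leg tops tuck under the beam, the beam's underside is 792 mm above the floor, and the feet are 773 mm apart outside-to-outside with the beam centred between them. The two leg pairs are set in 99 mm from either end of the beam.


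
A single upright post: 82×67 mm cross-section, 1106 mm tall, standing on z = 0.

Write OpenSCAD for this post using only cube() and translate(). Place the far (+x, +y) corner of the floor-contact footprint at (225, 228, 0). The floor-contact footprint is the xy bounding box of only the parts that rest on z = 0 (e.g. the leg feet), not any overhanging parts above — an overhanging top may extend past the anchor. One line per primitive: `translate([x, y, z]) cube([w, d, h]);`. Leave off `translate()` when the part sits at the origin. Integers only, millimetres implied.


translate([143, 161, 0]) cube([82, 67, 1106]);


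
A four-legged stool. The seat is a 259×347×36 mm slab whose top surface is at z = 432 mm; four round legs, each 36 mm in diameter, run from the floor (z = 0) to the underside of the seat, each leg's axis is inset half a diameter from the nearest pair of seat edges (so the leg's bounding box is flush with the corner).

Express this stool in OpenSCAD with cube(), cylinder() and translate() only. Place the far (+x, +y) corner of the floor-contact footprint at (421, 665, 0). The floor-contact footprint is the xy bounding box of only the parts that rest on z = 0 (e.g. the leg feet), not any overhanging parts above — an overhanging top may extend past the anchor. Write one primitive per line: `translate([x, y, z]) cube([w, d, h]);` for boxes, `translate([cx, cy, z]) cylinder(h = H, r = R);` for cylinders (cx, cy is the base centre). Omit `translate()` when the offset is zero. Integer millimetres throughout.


translate([162, 318, 396]) cube([259, 347, 36]);
translate([180, 336, 0]) cylinder(h = 396, r = 18);
translate([403, 336, 0]) cylinder(h = 396, r = 18);
translate([180, 647, 0]) cylinder(h = 396, r = 18);
translate([403, 647, 0]) cylinder(h = 396, r = 18);


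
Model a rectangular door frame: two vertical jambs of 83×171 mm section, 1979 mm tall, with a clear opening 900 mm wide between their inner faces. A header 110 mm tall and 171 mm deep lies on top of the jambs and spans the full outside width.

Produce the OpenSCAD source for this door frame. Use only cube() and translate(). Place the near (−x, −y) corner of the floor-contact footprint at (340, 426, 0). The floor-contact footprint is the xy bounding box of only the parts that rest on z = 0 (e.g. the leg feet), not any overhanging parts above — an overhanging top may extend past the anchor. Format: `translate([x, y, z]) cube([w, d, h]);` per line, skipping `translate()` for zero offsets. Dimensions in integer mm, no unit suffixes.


translate([340, 426, 0]) cube([83, 171, 1979]);
translate([1323, 426, 0]) cube([83, 171, 1979]);
translate([340, 426, 1979]) cube([1066, 171, 110]);


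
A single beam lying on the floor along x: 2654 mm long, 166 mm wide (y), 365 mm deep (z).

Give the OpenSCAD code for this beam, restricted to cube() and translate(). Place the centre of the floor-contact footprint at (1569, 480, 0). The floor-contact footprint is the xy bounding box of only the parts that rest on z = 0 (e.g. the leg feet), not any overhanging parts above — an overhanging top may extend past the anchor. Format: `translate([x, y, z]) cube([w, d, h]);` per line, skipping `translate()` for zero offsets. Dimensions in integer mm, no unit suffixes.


translate([242, 397, 0]) cube([2654, 166, 365]);


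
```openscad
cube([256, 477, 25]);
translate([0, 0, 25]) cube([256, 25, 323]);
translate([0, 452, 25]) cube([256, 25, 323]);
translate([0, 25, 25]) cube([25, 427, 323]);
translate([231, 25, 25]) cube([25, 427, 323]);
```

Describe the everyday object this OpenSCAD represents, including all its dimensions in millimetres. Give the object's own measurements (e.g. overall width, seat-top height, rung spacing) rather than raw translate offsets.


An open-topped rectangular box: outside dimensions 256×477×348 mm, with a uniform wall and base thickness of 25 mm. The base is a full 256×477 slab on the floor; four walls sit on top of the base. The front and back walls (the −y and +y sides) span the full width; the two side walls fit between them.


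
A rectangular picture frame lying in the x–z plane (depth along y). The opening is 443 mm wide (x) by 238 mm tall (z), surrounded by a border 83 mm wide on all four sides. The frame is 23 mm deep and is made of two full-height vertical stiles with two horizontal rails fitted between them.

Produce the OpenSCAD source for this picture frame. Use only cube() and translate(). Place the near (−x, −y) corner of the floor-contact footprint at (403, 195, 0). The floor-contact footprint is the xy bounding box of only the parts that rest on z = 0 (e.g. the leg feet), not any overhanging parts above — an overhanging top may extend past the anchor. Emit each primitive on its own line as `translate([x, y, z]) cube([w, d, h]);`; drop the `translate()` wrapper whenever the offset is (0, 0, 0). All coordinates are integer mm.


translate([403, 195, 0]) cube([83, 23, 404]);
translate([929, 195, 0]) cube([83, 23, 404]);
translate([486, 195, 0]) cube([443, 23, 83]);
translate([486, 195, 321]) cube([443, 23, 83]);


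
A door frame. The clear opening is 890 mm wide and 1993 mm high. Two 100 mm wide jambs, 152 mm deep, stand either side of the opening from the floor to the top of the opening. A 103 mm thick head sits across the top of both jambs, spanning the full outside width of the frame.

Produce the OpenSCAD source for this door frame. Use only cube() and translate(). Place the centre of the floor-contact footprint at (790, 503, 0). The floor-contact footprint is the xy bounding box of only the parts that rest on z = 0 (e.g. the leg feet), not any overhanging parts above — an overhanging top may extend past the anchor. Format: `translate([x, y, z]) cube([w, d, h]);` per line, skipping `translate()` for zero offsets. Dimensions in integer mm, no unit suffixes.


translate([245, 427, 0]) cube([100, 152, 1993]);
translate([1235, 427, 0]) cube([100, 152, 1993]);
translate([245, 427, 1993]) cube([1090, 152, 103]);


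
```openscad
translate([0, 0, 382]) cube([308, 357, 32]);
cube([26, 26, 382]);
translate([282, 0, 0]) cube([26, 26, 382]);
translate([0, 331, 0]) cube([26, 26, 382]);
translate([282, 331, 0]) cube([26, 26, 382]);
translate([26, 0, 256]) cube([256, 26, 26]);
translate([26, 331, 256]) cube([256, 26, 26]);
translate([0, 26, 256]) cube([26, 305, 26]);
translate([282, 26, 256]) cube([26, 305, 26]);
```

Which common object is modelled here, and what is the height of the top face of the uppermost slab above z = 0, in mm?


A stool. The seat height is 414 mm.

A 308×357×32 slab at z = 382 on four corner posts — a stool. The seat top is 382 + 32 = 414 mm.


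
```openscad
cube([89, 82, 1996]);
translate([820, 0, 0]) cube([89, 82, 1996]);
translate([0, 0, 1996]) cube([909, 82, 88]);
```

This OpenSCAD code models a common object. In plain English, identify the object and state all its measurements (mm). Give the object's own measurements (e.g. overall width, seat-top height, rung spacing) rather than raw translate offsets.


A door frame. The clear opening is 731 mm wide and 1996 mm high. Two 89 mm wide jambs, 82 mm deep, stand either side of the opening from the floor to the top of the opening. A 88 mm thick head sits across the top of both jambs, spanning the full outside width of the frame.


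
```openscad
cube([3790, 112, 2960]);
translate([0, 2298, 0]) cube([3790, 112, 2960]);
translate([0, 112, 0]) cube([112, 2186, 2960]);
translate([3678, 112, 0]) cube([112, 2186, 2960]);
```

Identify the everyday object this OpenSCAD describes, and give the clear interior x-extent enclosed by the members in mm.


A house (or room) frame. The interior width is 3566 mm.

Four 2960 mm walls enclosing a rectangle with no floor or roof — a room or house frame. Outside width is 3790 mm and wall thickness is 112 mm, so the interior width is 3790 − 2 × 112 = 3566 mm.


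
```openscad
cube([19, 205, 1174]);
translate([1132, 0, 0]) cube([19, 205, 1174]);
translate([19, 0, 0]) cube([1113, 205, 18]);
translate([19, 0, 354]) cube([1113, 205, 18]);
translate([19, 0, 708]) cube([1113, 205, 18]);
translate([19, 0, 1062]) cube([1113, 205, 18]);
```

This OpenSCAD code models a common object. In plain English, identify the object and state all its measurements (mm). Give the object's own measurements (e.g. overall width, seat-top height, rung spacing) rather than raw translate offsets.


An open bookshelf. Two side panels, each 19 mm thick, 205 mm deep and 1174 mm tall, stand 1151 mm apart (outside-to-outside). Between them sit 4 shelves, each 18 mm thick and 205 mm deep, spanning the full gap between the sides. The bottom shelf rests on the floor (its underside at z = 0) and the clear gap between one shelf's top and the next shelf's underside is 336 mm.


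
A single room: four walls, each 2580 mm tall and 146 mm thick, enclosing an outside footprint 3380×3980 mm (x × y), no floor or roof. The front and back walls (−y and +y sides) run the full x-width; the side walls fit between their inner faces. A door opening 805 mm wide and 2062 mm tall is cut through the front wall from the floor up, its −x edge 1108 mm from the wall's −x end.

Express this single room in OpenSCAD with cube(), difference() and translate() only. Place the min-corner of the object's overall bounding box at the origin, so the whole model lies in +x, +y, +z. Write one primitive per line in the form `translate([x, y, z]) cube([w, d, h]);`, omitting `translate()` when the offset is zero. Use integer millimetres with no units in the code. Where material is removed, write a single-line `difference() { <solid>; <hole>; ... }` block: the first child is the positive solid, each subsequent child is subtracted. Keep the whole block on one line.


difference() { cube([3380, 146, 2580]); translate([1108, 0, 0]) cube([805, 146, 2062]); }
translate([0, 3834, 0]) cube([3380, 146, 2580]);
translate([0, 146, 0]) cube([146, 3688, 2580]);
translate([3234, 146, 0]) cube([146, 3688, 2580]);


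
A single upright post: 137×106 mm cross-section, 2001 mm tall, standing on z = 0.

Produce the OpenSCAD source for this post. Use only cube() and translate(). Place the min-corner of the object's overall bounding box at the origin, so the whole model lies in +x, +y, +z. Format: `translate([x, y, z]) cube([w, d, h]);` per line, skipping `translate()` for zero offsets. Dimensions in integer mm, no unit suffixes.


cube([137, 106, 2001]);


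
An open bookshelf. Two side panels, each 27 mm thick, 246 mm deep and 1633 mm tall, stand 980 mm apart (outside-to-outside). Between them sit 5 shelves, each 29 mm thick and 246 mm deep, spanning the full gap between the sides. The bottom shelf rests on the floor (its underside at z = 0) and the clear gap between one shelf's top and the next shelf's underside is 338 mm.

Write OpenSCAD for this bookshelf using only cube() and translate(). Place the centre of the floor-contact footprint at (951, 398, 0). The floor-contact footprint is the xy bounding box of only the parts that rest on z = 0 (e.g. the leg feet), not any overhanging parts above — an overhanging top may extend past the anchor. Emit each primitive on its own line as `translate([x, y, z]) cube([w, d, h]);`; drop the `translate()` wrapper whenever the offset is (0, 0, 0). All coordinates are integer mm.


translate([461, 275, 0]) cube([27, 246, 1633]);
translate([1414, 275, 0]) cube([27, 246, 1633]);
translate([488, 275, 0]) cube([926, 246, 29]);
translate([488, 275, 367]) cube([926, 246, 29]);
translate([488, 275, 734]) cube([926, 246, 29]);
translate([488, 275, 1101]) cube([926, 246, 29]);
translate([488, 275, 1468]) cube([926, 246, 29]);


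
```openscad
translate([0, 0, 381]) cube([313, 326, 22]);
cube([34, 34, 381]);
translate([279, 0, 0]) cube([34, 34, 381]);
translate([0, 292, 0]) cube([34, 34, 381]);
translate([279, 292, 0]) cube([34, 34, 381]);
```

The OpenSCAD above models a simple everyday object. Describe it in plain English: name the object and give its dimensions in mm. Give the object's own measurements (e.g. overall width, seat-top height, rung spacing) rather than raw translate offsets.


A four-legged stool. The seat is a 313×326×22 mm slab whose top surface is at z = 403 mm; four square legs, each 34×34 mm in cross-section, run from the floor (z = 0) to the underside of the seat, each flush with a corner of the seat.


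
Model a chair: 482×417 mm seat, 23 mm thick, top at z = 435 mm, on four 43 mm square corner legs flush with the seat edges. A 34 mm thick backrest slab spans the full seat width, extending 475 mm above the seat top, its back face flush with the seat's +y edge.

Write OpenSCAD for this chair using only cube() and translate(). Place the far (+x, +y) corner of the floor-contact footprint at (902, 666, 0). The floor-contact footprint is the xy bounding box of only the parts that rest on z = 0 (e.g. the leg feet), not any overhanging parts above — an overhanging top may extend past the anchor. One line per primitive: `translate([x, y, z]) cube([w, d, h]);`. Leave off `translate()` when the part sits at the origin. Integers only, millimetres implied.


translate([420, 249, 412]) cube([482, 417, 23]);
translate([420, 249, 0]) cube([43, 43, 412]);
translate([859, 249, 0]) cube([43, 43, 412]);
translate([420, 623, 0]) cube([43, 43, 412]);
translate([859, 623, 0]) cube([43, 43, 412]);
translate([420, 632, 435]) cube([482, 34, 475]);


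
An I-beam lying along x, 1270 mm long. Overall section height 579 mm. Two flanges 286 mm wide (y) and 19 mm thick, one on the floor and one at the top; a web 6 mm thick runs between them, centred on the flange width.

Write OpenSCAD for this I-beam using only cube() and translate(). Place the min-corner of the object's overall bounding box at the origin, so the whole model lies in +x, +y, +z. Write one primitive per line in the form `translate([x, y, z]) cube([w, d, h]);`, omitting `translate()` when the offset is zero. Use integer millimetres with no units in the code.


cube([1270, 286, 19]);
translate([0, 140, 19]) cube([1270, 6, 541]);
translate([0, 0, 560]) cube([1270, 286, 19]);


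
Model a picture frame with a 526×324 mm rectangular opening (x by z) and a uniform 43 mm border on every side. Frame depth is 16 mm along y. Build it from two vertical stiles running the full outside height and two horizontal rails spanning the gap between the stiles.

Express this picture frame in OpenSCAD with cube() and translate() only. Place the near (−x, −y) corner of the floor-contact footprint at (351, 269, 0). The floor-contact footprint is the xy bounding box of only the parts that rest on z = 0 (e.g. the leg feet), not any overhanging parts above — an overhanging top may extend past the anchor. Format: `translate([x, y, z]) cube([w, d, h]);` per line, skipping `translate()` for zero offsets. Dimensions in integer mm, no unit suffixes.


translate([351, 269, 0]) cube([43, 16, 410]);
translate([920, 269, 0]) cube([43, 16, 410]);
translate([394, 269, 0]) cube([526, 16, 43]);
translate([394, 269, 367]) cube([526, 16, 43]);


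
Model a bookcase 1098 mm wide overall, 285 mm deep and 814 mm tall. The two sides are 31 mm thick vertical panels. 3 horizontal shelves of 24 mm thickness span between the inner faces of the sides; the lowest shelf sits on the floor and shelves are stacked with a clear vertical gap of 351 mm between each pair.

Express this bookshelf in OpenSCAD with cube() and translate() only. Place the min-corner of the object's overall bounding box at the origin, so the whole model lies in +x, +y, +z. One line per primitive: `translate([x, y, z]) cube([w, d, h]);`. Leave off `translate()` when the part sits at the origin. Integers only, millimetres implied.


cube([31, 285, 814]);
translate([1067, 0, 0]) cube([31, 285, 814]);
translate([31, 0, 0]) cube([1036, 285, 24]);
translate([31, 0, 375]) cube([1036, 285, 24]);
translate([31, 0, 750]) cube([1036, 285, 24]);


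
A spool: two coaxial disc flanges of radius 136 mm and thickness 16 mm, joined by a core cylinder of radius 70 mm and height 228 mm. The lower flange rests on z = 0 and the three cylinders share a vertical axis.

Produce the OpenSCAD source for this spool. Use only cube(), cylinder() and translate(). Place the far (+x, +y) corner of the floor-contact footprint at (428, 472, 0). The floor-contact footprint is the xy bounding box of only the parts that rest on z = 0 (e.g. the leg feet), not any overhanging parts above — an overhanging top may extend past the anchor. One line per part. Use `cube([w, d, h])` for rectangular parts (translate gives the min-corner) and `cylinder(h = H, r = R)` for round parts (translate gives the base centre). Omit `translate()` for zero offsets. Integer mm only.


translate([292, 336, 0]) cylinder(h = 16, r = 136);
translate([292, 336, 16]) cylinder(h = 228, r = 70);
translate([292, 336, 244]) cylinder(h = 16, r = 136);


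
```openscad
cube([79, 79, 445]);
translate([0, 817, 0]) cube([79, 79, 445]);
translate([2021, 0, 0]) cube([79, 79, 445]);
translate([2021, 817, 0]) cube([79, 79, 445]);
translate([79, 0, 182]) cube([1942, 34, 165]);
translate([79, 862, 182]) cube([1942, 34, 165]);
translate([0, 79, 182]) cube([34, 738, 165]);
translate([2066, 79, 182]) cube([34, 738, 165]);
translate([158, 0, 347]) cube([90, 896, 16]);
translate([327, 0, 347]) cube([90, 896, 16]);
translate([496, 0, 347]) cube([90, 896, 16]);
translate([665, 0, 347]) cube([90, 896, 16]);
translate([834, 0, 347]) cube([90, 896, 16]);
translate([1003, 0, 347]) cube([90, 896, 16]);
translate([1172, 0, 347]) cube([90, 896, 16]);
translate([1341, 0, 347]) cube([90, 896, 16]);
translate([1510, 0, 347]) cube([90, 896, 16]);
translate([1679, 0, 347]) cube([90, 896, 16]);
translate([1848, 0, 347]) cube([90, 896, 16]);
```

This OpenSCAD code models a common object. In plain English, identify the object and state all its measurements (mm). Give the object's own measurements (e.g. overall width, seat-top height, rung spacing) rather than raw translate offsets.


A bed frame 2100 mm long (x) by 896 mm wide (y). Four 79×79 mm corner posts, 445 mm tall, at the corners of the footprint. Four rails of 34 mm thickness and 165 mm height run between adjacent posts with their undersides at z = 182 mm, their outer faces flush with the outside of the frame (the two x-running rails run between the posts' inner faces; the two y-running rails run between the posts' inner faces). 11 slats, each 90 mm wide (x) and 16 mm thick, lie across the top of the two x-running rails, running the full 896 mm width of the frame in y; along x they sit between the end posts with a 79 mm gap after the −x posts and between neighbouring slats, leaving 83 mm before the +x posts.
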